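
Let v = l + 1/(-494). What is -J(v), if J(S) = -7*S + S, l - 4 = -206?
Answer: -299367/247 ≈ -1212.0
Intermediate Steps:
l = -202 (l = 4 - 206 = -202)
v = -99789/494 (v = -202 + 1/(-494) = -202 - 1/494 = -99789/494 ≈ -202.00)
J(S) = -6*S
-J(v) = -(-6)*(-99789)/494 = -1*299367/247 = -299367/247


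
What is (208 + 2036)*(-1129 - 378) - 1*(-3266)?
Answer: -3378442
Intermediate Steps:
(208 + 2036)*(-1129 - 378) - 1*(-3266) = 2244*(-1507) + 3266 = -3381708 + 3266 = -3378442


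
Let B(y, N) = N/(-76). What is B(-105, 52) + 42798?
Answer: 813149/19 ≈ 42797.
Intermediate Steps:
B(y, N) = -N/76 (B(y, N) = N*(-1/76) = -N/76)
B(-105, 52) + 42798 = -1/76*52 + 42798 = -13/19 + 42798 = 813149/19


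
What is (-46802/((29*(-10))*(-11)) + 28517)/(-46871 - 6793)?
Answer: -7576869/14265680 ≈ -0.53113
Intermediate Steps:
(-46802/((29*(-10))*(-11)) + 28517)/(-46871 - 6793) = (-46802/((-290*(-11))) + 28517)/(-53664) = (-46802/3190 + 28517)*(-1/53664) = (-46802*1/3190 + 28517)*(-1/53664) = (-23401/1595 + 28517)*(-1/53664) = (45461214/1595)*(-1/53664) = -7576869/14265680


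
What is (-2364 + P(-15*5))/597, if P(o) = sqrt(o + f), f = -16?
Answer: -788/199 + I*sqrt(91)/597 ≈ -3.9598 + 0.015979*I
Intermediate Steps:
P(o) = sqrt(-16 + o) (P(o) = sqrt(o - 16) = sqrt(-16 + o))
(-2364 + P(-15*5))/597 = (-2364 + sqrt(-16 - 15*5))/597 = (-2364 + sqrt(-16 - 75))*(1/597) = (-2364 + sqrt(-91))*(1/597) = (-2364 + I*sqrt(91))*(1/597) = -788/199 + I*sqrt(91)/597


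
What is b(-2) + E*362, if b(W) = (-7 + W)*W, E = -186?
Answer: -67314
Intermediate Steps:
b(W) = W*(-7 + W)
b(-2) + E*362 = -2*(-7 - 2) - 186*362 = -2*(-9) - 67332 = 18 - 67332 = -67314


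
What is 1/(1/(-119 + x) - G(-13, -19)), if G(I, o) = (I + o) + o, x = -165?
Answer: 284/14483 ≈ 0.019609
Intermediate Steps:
G(I, o) = I + 2*o
1/(1/(-119 + x) - G(-13, -19)) = 1/(1/(-119 - 165) - (-13 + 2*(-19))) = 1/(1/(-284) - (-13 - 38)) = 1/(-1/284 - 1*(-51)) = 1/(-1/284 + 51) = 1/(14483/284) = 284/14483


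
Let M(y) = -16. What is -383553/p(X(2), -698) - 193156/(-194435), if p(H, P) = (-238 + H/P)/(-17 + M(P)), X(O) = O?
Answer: -858877216934107/16150354405 ≈ -53180.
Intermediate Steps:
p(H, P) = 238/33 - H/(33*P) (p(H, P) = (-238 + H/P)/(-17 - 16) = (-238 + H/P)/(-33) = (-238 + H/P)*(-1/33) = 238/33 - H/(33*P))
-383553/p(X(2), -698) - 193156/(-194435) = -383553*(-23034/(-1*2 + 238*(-698))) - 193156/(-194435) = -383553*(-23034/(-2 - 166124)) - 193156*(-1/194435) = -383553/((1/33)*(-1/698)*(-166126)) + 193156/194435 = -383553/83063/11517 + 193156/194435 = -383553*11517/83063 + 193156/194435 = -4417379901/83063 + 193156/194435 = -858877216934107/16150354405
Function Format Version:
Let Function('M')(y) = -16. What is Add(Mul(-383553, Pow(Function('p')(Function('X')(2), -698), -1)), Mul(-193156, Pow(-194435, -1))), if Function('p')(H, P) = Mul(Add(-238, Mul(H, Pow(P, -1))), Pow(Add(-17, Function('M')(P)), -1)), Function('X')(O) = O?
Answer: Rational(-858877216934107, 16150354405) ≈ -53180.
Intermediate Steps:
Function('p')(H, P) = Add(Rational(238, 33), Mul(Rational(-1, 33), H, Pow(P, -1))) (Function('p')(H, P) = Mul(Add(-238, Mul(H, Pow(P, -1))), Pow(Add(-17, -16), -1)) = Mul(Add(-238, Mul(H, Pow(P, -1))), Pow(-33, -1)) = Mul(Add(-238, Mul(H, Pow(P, -1))), Rational(-1, 33)) = Add(Rational(238, 33), Mul(Rational(-1, 33), H, Pow(P, -1))))
Add(Mul(-383553, Pow(Function('p')(Function('X')(2), -698), -1)), Mul(-193156, Pow(-194435, -1))) = Add(Mul(-383553, Pow(Mul(Rational(1, 33), Pow(-698, -1), Add(Mul(-1, 2), Mul(238, -698))), -1)), Mul(-193156, Pow(-194435, -1))) = Add(Mul(-383553, Pow(Mul(Rational(1, 33), Rational(-1, 698), Add(-2, -166124)), -1)), Mul(-193156, Rational(-1, 194435))) = Add(Mul(-383553, Pow(Mul(Rational(1, 33), Rational(-1, 698), -166126), -1)), Rational(193156, 194435)) = Add(Mul(-383553, Pow(Rational(83063, 11517), -1)), Rational(193156, 194435)) = Add(Mul(-383553, Rational(11517, 83063)), Rational(193156, 194435)) = Add(Rational(-4417379901, 83063), Rational(193156, 194435)) = Rational(-858877216934107, 16150354405)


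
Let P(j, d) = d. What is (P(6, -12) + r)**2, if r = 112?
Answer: 10000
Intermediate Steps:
(P(6, -12) + r)**2 = (-12 + 112)**2 = 100**2 = 10000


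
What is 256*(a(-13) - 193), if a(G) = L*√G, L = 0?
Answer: -49408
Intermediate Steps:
a(G) = 0 (a(G) = 0*√G = 0)
256*(a(-13) - 193) = 256*(0 - 193) = 256*(-193) = -49408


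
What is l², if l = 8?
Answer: 64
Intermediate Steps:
l² = 8² = 64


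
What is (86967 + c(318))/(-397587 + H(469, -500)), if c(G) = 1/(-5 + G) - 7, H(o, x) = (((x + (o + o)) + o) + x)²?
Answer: -27218481/72596594 ≈ -0.37493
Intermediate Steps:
H(o, x) = (2*x + 3*o)² (H(o, x) = (((x + 2*o) + o) + x)² = ((x + 3*o) + x)² = (2*x + 3*o)²)
c(G) = -7 + 1/(-5 + G) (c(G) = 1/(-5 + G) - 7 = -7 + 1/(-5 + G))
(86967 + c(318))/(-397587 + H(469, -500)) = (86967 + (36 - 7*318)/(-5 + 318))/(-397587 + (2*(-500) + 3*469)²) = (86967 + (36 - 2226)/313)/(-397587 + (-1000 + 1407)²) = (86967 + (1/313)*(-2190))/(-397587 + 407²) = (86967 - 2190/313)/(-397587 + 165649) = (27218481/313)/(-231938) = (27218481/313)*(-1/231938) = -27218481/72596594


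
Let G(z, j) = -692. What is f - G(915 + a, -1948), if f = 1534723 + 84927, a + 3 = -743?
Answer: 1620342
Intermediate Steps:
a = -746 (a = -3 - 743 = -746)
f = 1619650
f - G(915 + a, -1948) = 1619650 - 1*(-692) = 1619650 + 692 = 1620342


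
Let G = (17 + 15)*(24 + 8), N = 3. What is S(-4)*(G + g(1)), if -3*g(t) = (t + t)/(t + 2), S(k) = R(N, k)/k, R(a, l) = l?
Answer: 9214/9 ≈ 1023.8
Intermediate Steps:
S(k) = 1 (S(k) = k/k = 1)
G = 1024 (G = 32*32 = 1024)
g(t) = -2*t/(3*(2 + t)) (g(t) = -(t + t)/(3*(t + 2)) = -2*t/(3*(2 + t)))
S(-4)*(G + g(1)) = 1*(1024 - 2*1/(6 + 3*1)) = 1*(1024 - 2*1/(6 + 3)) = 1*(1024 - 2*1/9) = 1*(1024 - 2*1*⅑) = 1*(1024 - 2/9) = 1*(9214/9) = 9214/9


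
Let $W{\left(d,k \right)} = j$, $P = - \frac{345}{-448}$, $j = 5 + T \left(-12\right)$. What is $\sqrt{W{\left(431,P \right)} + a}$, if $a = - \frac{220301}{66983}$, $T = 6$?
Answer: $\frac{19 i \sqrt{17828414}}{9569} \approx 8.3839 i$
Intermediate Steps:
$j = -67$ ($j = 5 + 6 \left(-12\right) = 5 - 72 = -67$)
$P = \frac{345}{448}$ ($P = \left(-345\right) \left(- \frac{1}{448}\right) = \frac{345}{448} \approx 0.77009$)
$W{\left(d,k \right)} = -67$
$a = - \frac{220301}{66983}$ ($a = \left(-220301\right) \frac{1}{66983} = - \frac{220301}{66983} \approx -3.2889$)
$\sqrt{W{\left(431,P \right)} + a} = \sqrt{-67 - \frac{220301}{66983}} = \sqrt{- \frac{4708162}{66983}} = \frac{19 i \sqrt{17828414}}{9569}$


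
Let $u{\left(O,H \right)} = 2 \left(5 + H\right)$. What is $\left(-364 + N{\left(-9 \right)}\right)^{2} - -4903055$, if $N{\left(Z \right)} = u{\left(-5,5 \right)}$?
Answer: $5021391$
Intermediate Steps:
$u{\left(O,H \right)} = 10 + 2 H$
$N{\left(Z \right)} = 20$ ($N{\left(Z \right)} = 10 + 2 \cdot 5 = 10 + 10 = 20$)
$\left(-364 + N{\left(-9 \right)}\right)^{2} - -4903055 = \left(-364 + 20\right)^{2} - -4903055 = \left(-344\right)^{2} + 4903055 = 118336 + 4903055 = 5021391$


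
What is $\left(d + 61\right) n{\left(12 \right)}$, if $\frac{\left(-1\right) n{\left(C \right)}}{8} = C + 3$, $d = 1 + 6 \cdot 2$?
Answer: $-8880$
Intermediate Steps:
$d = 13$ ($d = 1 + 12 = 13$)
$n{\left(C \right)} = -24 - 8 C$ ($n{\left(C \right)} = - 8 \left(C + 3\right) = - 8 \left(3 + C\right) = -24 - 8 C$)
$\left(d + 61\right) n{\left(12 \right)} = \left(13 + 61\right) \left(-24 - 96\right) = 74 \left(-24 - 96\right) = 74 \left(-120\right) = -8880$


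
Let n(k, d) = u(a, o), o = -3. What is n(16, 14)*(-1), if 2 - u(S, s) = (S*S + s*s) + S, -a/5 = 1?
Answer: 27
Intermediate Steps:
a = -5 (a = -5*1 = -5)
u(S, s) = 2 - S - S² - s² (u(S, s) = 2 - ((S*S + s*s) + S) = 2 - ((S² + s²) + S) = 2 - (S + S² + s²) = 2 + (-S - S² - s²) = 2 - S - S² - s²)
n(k, d) = -27 (n(k, d) = 2 - 1*(-5) - 1*(-5)² - 1*(-3)² = 2 + 5 - 1*25 - 1*9 = 2 + 5 - 25 - 9 = -27)
n(16, 14)*(-1) = -27*(-1) = 27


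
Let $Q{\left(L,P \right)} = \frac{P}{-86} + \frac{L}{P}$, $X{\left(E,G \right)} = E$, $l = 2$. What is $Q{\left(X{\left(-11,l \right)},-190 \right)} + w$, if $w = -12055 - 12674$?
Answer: $- \frac{202017407}{8170} \approx -24727.0$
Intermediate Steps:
$w = -24729$ ($w = -12055 - 12674 = -24729$)
$Q{\left(L,P \right)} = - \frac{P}{86} + \frac{L}{P}$ ($Q{\left(L,P \right)} = P \left(- \frac{1}{86}\right) + \frac{L}{P} = - \frac{P}{86} + \frac{L}{P}$)
$Q{\left(X{\left(-11,l \right)},-190 \right)} + w = \left(\left(- \frac{1}{86}\right) \left(-190\right) - \frac{11}{-190}\right) - 24729 = \left(\frac{95}{43} - - \frac{11}{190}\right) - 24729 = \left(\frac{95}{43} + \frac{11}{190}\right) - 24729 = \frac{18523}{8170} - 24729 = - \frac{202017407}{8170}$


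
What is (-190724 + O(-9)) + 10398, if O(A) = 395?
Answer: -179931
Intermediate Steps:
(-190724 + O(-9)) + 10398 = (-190724 + 395) + 10398 = -190329 + 10398 = -179931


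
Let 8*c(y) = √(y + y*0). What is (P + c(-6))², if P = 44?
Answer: (352 + I*√6)²/64 ≈ 1935.9 + 26.944*I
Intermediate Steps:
c(y) = √y/8 (c(y) = √(y + y*0)/8 = √(y + 0)/8 = √y/8)
(P + c(-6))² = (44 + √(-6)/8)² = (44 + (I*√6)/8)² = (44 + I*√6/8)²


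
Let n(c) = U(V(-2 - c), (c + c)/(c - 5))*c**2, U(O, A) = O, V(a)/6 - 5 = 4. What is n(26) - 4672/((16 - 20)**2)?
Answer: 36212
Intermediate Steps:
V(a) = 54 (V(a) = 30 + 6*4 = 30 + 24 = 54)
n(c) = 54*c**2
n(26) - 4672/((16 - 20)**2) = 54*26**2 - 4672/((16 - 20)**2) = 54*676 - 4672/((-4)**2) = 36504 - 4672/16 = 36504 - 1*292 = 36504 - 292 = 36212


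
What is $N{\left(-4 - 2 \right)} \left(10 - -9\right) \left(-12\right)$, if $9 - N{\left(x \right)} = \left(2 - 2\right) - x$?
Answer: $-684$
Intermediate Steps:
$N{\left(x \right)} = 9 + x$ ($N{\left(x \right)} = 9 - \left(\left(2 - 2\right) - x\right) = 9 - \left(0 - x\right) = 9 - - x = 9 + x$)
$N{\left(-4 - 2 \right)} \left(10 - -9\right) \left(-12\right) = \left(9 - 6\right) \left(10 - -9\right) \left(-12\right) = \left(9 - 6\right) \left(10 + 9\right) \left(-12\right) = \left(9 - 6\right) 19 \left(-12\right) = 3 \cdot 19 \left(-12\right) = 57 \left(-12\right) = -684$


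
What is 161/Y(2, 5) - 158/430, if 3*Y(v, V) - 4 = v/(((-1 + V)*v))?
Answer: 414037/3655 ≈ 113.28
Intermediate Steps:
Y(v, V) = 4/3 + 1/(3*(-1 + V)) (Y(v, V) = 4/3 + (v/(((-1 + V)*v)))/3 = 4/3 + (v/((v*(-1 + V))))/3 = 4/3 + (v*(1/(v*(-1 + V))))/3 = 4/3 + 1/(3*(-1 + V)))
161/Y(2, 5) - 158/430 = 161/(((-3 + 4*5)/(3*(-1 + 5)))) - 158/430 = 161/(((⅓)*(-3 + 20)/4)) - 158*1/430 = 161/(((⅓)*(¼)*17)) - 79/215 = 161/(17/12) - 79/215 = 161*(12/17) - 79/215 = 1932/17 - 79/215 = 414037/3655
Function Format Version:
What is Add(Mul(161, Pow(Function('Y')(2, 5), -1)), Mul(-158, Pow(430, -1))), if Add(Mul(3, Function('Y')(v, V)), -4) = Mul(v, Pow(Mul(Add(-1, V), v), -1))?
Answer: Rational(414037, 3655) ≈ 113.28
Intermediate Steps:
Function('Y')(v, V) = Add(Rational(4, 3), Mul(Rational(1, 3), Pow(Add(-1, V), -1))) (Function('Y')(v, V) = Add(Rational(4, 3), Mul(Rational(1, 3), Mul(v, Pow(Mul(Add(-1, V), v), -1)))) = Add(Rational(4, 3), Mul(Rational(1, 3), Mul(v, Pow(Mul(v, Add(-1, V)), -1)))) = Add(Rational(4, 3), Mul(Rational(1, 3), Mul(v, Mul(Pow(v, -1), Pow(Add(-1, V), -1))))) = Add(Rational(4, 3), Mul(Rational(1, 3), Pow(Add(-1, V), -1))))
Add(Mul(161, Pow(Function('Y')(2, 5), -1)), Mul(-158, Pow(430, -1))) = Add(Mul(161, Pow(Mul(Rational(1, 3), Pow(Add(-1, 5), -1), Add(-3, Mul(4, 5))), -1)), Mul(-158, Pow(430, -1))) = Add(Mul(161, Pow(Mul(Rational(1, 3), Pow(4, -1), Add(-3, 20)), -1)), Mul(-158, Rational(1, 430))) = Add(Mul(161, Pow(Mul(Rational(1, 3), Rational(1, 4), 17), -1)), Rational(-79, 215)) = Add(Mul(161, Pow(Rational(17, 12), -1)), Rational(-79, 215)) = Add(Mul(161, Rational(12, 17)), Rational(-79, 215)) = Add(Rational(1932, 17), Rational(-79, 215)) = Rational(414037, 3655)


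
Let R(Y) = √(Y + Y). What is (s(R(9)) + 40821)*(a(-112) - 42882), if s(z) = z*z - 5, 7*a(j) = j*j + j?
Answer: -1678522404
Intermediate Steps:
a(j) = j/7 + j²/7 (a(j) = (j*j + j)/7 = (j² + j)/7 = (j + j²)/7 = j/7 + j²/7)
R(Y) = √2*√Y (R(Y) = √(2*Y) = √2*√Y)
s(z) = -5 + z² (s(z) = z² - 5 = -5 + z²)
(s(R(9)) + 40821)*(a(-112) - 42882) = ((-5 + (√2*√9)²) + 40821)*((⅐)*(-112)*(1 - 112) - 42882) = ((-5 + (√2*3)²) + 40821)*((⅐)*(-112)*(-111) - 42882) = ((-5 + (3*√2)²) + 40821)*(1776 - 42882) = ((-5 + 18) + 40821)*(-41106) = (13 + 40821)*(-41106) = 40834*(-41106) = -1678522404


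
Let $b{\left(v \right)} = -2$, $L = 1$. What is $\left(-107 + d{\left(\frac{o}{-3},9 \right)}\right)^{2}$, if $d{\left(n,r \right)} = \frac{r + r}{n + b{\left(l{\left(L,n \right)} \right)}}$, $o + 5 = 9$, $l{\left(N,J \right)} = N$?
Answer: $\frac{315844}{25} \approx 12634.0$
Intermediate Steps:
$o = 4$ ($o = -5 + 9 = 4$)
$d{\left(n,r \right)} = \frac{2 r}{-2 + n}$ ($d{\left(n,r \right)} = \frac{r + r}{n - 2} = \frac{2 r}{-2 + n}$)
$\left(-107 + d{\left(\frac{o}{-3},9 \right)}\right)^{2} = \left(-107 + 2 \cdot 9 \frac{1}{-2 + \frac{4}{-3}}\right)^{2} = \left(-107 + 2 \cdot 9 \frac{1}{-2 + 4 \left(- \frac{1}{3}\right)}\right)^{2} = \left(-107 + 2 \cdot 9 \frac{1}{-2 - \frac{4}{3}}\right)^{2} = \left(-107 + 2 \cdot 9 \frac{1}{- \frac{10}{3}}\right)^{2} = \left(-107 + 2 \cdot 9 \left(- \frac{3}{10}\right)\right)^{2} = \left(-107 - \frac{27}{5}\right)^{2} = \left(- \frac{562}{5}\right)^{2} = \frac{315844}{25}$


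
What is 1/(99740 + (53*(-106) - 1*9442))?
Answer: 1/84680 ≈ 1.1809e-5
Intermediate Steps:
1/(99740 + (53*(-106) - 1*9442)) = 1/(99740 + (-5618 - 9442)) = 1/(99740 - 15060) = 1/84680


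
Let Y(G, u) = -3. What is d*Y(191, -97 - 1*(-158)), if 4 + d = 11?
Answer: -21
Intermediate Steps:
d = 7 (d = -4 + 11 = 7)
d*Y(191, -97 - 1*(-158)) = 7*(-3) = -21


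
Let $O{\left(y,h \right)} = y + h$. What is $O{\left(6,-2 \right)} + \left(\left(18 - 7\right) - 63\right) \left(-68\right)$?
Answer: $3540$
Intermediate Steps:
$O{\left(y,h \right)} = h + y$
$O{\left(6,-2 \right)} + \left(\left(18 - 7\right) - 63\right) \left(-68\right) = \left(-2 + 6\right) + \left(\left(18 - 7\right) - 63\right) \left(-68\right) = 4 + \left(\left(18 - 7\right) - 63\right) \left(-68\right) = 4 + \left(11 - 63\right) \left(-68\right) = 4 - -3536 = 4 + 3536 = 3540$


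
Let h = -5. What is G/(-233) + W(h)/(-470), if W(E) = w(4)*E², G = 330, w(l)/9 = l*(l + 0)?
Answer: -99390/10951 ≈ -9.0759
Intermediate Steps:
w(l) = 9*l² (w(l) = 9*(l*(l + 0)) = 9*(l*l) = 9*l²)
W(E) = 144*E² (W(E) = (9*4²)*E² = (9*16)*E² = 144*E²)
G/(-233) + W(h)/(-470) = 330/(-233) + (144*(-5)²)/(-470) = 330*(-1/233) + (144*25)*(-1/470) = -330/233 + 3600*(-1/470) = -330/233 - 360/47 = -99390/10951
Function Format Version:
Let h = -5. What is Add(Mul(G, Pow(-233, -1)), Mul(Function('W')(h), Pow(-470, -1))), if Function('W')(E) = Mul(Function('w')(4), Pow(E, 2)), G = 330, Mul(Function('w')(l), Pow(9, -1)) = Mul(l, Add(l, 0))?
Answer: Rational(-99390, 10951) ≈ -9.0759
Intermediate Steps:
Function('w')(l) = Mul(9, Pow(l, 2)) (Function('w')(l) = Mul(9, Mul(l, Add(l, 0))) = Mul(9, Mul(l, l)) = Mul(9, Pow(l, 2)))
Function('W')(E) = Mul(144, Pow(E, 2)) (Function('W')(E) = Mul(Mul(9, Pow(4, 2)), Pow(E, 2)) = Mul(Mul(9, 16), Pow(E, 2)) = Mul(144, Pow(E, 2)))
Add(Mul(G, Pow(-233, -1)), Mul(Function('W')(h), Pow(-470, -1))) = Add(Mul(330, Pow(-233, -1)), Mul(Mul(144, Pow(-5, 2)), Pow(-470, -1))) = Add(Mul(330, Rational(-1, 233)), Mul(Mul(144, 25), Rational(-1, 470))) = Add(Rational(-330, 233), Mul(3600, Rational(-1, 470))) = Add(Rational(-330, 233), Rational(-360, 47)) = Rational(-99390, 10951)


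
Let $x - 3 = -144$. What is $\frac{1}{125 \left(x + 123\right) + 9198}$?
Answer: $\frac{1}{6948} \approx 0.00014393$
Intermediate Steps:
$x = -141$ ($x = 3 - 144 = -141$)
$\frac{1}{125 \left(x + 123\right) + 9198} = \frac{1}{125 \left(-141 + 123\right) + 9198} = \frac{1}{125 \left(-18\right) + 9198} = \frac{1}{-2250 + 9198} = \frac{1}{6948}$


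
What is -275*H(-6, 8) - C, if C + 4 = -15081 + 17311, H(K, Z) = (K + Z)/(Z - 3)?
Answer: -2336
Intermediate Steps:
H(K, Z) = (K + Z)/(-3 + Z)
C = 2226 (C = -4 + (-15081 + 17311) = -4 + 2230 = 2226)
-275*H(-6, 8) - C = -275*(-6 + 8)/(-3 + 8) - 1*2226 = -275*2/5 - 2226 = -110 - 2226 = -2336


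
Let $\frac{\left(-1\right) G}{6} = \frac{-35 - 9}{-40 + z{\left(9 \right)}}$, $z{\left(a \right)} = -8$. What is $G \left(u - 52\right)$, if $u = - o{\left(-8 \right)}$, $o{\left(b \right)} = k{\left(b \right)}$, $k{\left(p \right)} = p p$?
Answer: $638$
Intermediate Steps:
$k{\left(p \right)} = p^{2}$
$o{\left(b \right)} = b^{2}$
$G = - \frac{11}{2}$ ($G = - 6 \frac{-35 - 9}{-40 - 8} = - 6 \left(- \frac{44}{-48}\right) = - 6 \left(\left(-44\right) \left(- \frac{1}{48}\right)\right) = \left(-6\right) \frac{11}{12} = - \frac{11}{2} \approx -5.5$)
$u = -64$ ($u = - \left(-8\right)^{2} = \left(-1\right) 64 = -64$)
$G \left(u - 52\right) = - \frac{11 \left(-64 - 52\right)}{2} = \left(- \frac{11}{2}\right) \left(-116\right) = 638$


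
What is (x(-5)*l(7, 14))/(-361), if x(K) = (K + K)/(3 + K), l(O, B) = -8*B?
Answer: 560/361 ≈ 1.5512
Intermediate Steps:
x(K) = 2*K/(3 + K) (x(K) = (2*K)/(3 + K) = 2*K/(3 + K))
(x(-5)*l(7, 14))/(-361) = ((2*(-5)/(3 - 5))*(-8*14))/(-361) = ((2*(-5)/(-2))*(-112))*(-1/361) = ((2*(-5)*(-½))*(-112))*(-1/361) = (5*(-112))*(-1/361) = -560*(-1/361) = 560/361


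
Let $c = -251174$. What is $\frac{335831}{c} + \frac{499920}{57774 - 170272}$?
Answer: $- \frac{81673610959}{14128286326} \approx -5.7809$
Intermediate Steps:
$\frac{335831}{c} + \frac{499920}{57774 - 170272} = \frac{335831}{-251174} + \frac{499920}{57774 - 170272} = 335831 \left(- \frac{1}{251174}\right) + \frac{499920}{57774 - 170272} = - \frac{335831}{251174} + \frac{499920}{-112498} = - \frac{335831}{251174} + 499920 \left(- \frac{1}{112498}\right) = - \frac{335831}{251174} - \frac{249960}{56249} = - \frac{81673610959}{14128286326}$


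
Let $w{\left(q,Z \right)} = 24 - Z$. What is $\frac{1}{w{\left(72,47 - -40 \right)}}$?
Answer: $- \frac{1}{63} \approx -0.015873$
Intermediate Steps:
$\frac{1}{w{\left(72,47 - -40 \right)}} = \frac{1}{24 - \left(47 - -40\right)} = \frac{1}{24 - \left(47 + 40\right)} = \frac{1}{24 - 87} = \frac{1}{-63} = - \frac{1}{63}$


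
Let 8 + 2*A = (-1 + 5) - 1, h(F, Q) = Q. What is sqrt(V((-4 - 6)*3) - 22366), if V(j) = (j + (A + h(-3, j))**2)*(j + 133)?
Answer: 3*sqrt(37039)/2 ≈ 288.68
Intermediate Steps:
A = -5/2 (A = -4 + ((-1 + 5) - 1)/2 = -4 + (4 - 1)/2 = -4 + (1/2)*3 = -4 + 3/2 = -5/2 ≈ -2.5000)
V(j) = (133 + j)*(j + (-5/2 + j)**2) (V(j) = (j + (-5/2 + j)**2)*(j + 133) = (j + (-5/2 + j)**2)*(133 + j) = (133 + j)*(j + (-5/2 + j)**2))
sqrt(V((-4 - 6)*3) - 22366) = sqrt((3325/4 + ((-4 - 6)*3)**3 + 129*((-4 - 6)*3)**2 - 2103*(-4 - 6)*3/4) - 22366) = sqrt((3325/4 + (-10*3)**3 + 129*(-10*3)**2 - (-10515)*3/2) - 22366) = sqrt((3325/4 + (-30)**3 + 129*(-30)**2 - 2103/4*(-30)) - 22366) = sqrt((3325/4 - 27000 + 129*900 + 31545/2) - 22366) = sqrt((3325/4 - 27000 + 116100 + 31545/2) - 22366) = sqrt(422815/4 - 22366) = sqrt(333351/4) = 3*sqrt(37039)/2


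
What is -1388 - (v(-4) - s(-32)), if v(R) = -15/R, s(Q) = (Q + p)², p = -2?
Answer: -943/4 ≈ -235.75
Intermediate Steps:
s(Q) = (-2 + Q)² (s(Q) = (Q - 2)² = (-2 + Q)²)
-1388 - (v(-4) - s(-32)) = -1388 - (-15/(-4) - (-2 - 32)²) = -1388 - (-15*(-¼) - 1*(-34)²) = -1388 - (15/4 - 1*1156) = -1388 - (15/4 - 1156) = -1388 - 1*(-4609/4) = -1388 + 4609/4 = -943/4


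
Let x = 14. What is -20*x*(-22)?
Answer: 6160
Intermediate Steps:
-20*x*(-22) = -20*14*(-22) = -280*(-22) = 6160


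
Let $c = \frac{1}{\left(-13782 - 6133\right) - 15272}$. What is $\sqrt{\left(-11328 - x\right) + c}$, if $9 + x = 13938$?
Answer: $\frac{2 i \sqrt{7817830594305}}{35187} \approx 158.92 i$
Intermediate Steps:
$x = 13929$ ($x = -9 + 13938 = 13929$)
$c = - \frac{1}{35187}$ ($c = \frac{1}{\left(-13782 - 6133\right) - 15272} = \frac{1}{-19915 - 15272} = \frac{1}{-35187} = - \frac{1}{35187} \approx -2.842 \cdot 10^{-5}$)
$\sqrt{\left(-11328 - x\right) + c} = \sqrt{\left(-11328 - 13929\right) - \frac{1}{35187}} = \sqrt{-25257 - \frac{1}{35187}} = \sqrt{- \frac{888718060}{35187}} = \frac{2 i \sqrt{7817830594305}}{35187}$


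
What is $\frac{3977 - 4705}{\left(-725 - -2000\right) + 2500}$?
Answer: $- \frac{728}{3775} \approx -0.19285$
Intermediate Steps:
$\frac{3977 - 4705}{\left(-725 - -2000\right) + 2500} = - \frac{728}{\left(-725 + 2000\right) + 2500} = - \frac{728}{1275 + 2500} = - \frac{728}{3775}$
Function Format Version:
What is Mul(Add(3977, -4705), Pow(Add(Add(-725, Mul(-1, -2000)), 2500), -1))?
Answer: Rational(-728, 3775) ≈ -0.19285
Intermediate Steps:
Mul(Add(3977, -4705), Pow(Add(Add(-725, Mul(-1, -2000)), 2500), -1)) = Mul(-728, Pow(Add(Add(-725, 2000), 2500), -1)) = Mul(-728, Pow(Add(1275, 2500), -1)) = Mul(-728, Pow(3775, -1)) = Mul(-728, Rational(1, 3775)) = Rational(-728, 3775)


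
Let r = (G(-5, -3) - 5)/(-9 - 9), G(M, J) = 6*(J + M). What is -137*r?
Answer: -7261/18 ≈ -403.39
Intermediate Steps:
G(M, J) = 6*J + 6*M
r = 53/18 (r = ((6*(-3) + 6*(-5)) - 5)/(-9 - 9) = ((-18 - 30) - 5)/(-18) = (-48 - 5)*(-1/18) = -53*(-1/18) = 53/18 ≈ 2.9444)
-137*r = -137*53/18 = -7261/18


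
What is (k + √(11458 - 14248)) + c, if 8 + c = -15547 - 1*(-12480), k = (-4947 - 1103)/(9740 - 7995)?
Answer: -1074385/349 + 3*I*√310 ≈ -3078.5 + 52.82*I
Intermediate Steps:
k = -1210/349 (k = -6050/1745 = -6050*1/1745 = -1210/349 ≈ -3.4670)
c = -3075 (c = -8 + (-15547 - 1*(-12480)) = -8 + (-15547 + 12480) = -8 - 3067 = -3075)
(k + √(11458 - 14248)) + c = (-1210/349 + √(11458 - 14248)) - 3075 = (-1210/349 + √(-2790)) - 3075 = (-1210/349 + 3*I*√310) - 3075 = -1074385/349 + 3*I*√310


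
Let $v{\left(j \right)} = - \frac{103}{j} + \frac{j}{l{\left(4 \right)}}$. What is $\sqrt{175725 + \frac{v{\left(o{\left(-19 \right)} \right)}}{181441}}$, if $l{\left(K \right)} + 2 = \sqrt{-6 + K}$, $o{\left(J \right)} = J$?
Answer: $\frac{\sqrt{3447379} \sqrt{\frac{1211581350117 - 605790674878 i \sqrt{2}}{2 - i \sqrt{2}}}}{3447379} \approx 419.2 + 2.9442 \cdot 10^{-8} i$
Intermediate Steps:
$l{\left(K \right)} = -2 + \sqrt{-6 + K}$
$v{\left(j \right)} = - \frac{103}{j} + \frac{j}{-2 + i \sqrt{2}}$ ($v{\left(j \right)} = - \frac{103}{j} + \frac{j}{-2 + \sqrt{-6 + 4}} = - \frac{103}{j} + \frac{j}{-2 + \sqrt{-2}} = - \frac{103}{j} + \frac{j}{-2 + i \sqrt{2}}$)
$\sqrt{175725 + \frac{v{\left(o{\left(-19 \right)} \right)}}{181441}} = \sqrt{175725 + \frac{\frac{1}{-19} \frac{1}{2 - i \sqrt{2}} \left(-206 - \left(-19\right)^{2} + 103 i \sqrt{2}\right)}{181441}} = \sqrt{175725 + - \frac{-206 - 361 + 103 i \sqrt{2}}{19 \left(2 - i \sqrt{2}\right)} \frac{1}{181441}} = \sqrt{175725 + - \frac{-567 + 103 i \sqrt{2}}{19 \left(2 - i \sqrt{2}\right)} \frac{1}{181441}} = \sqrt{175725 - \frac{-567 + 103 i \sqrt{2}}{3447379 \left(2 - i \sqrt{2}\right)}}$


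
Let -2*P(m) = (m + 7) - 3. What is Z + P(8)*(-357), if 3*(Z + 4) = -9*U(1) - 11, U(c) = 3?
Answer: 6376/3 ≈ 2125.3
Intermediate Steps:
P(m) = -2 - m/2 (P(m) = -((m + 7) - 3)/2 = -((7 + m) - 3)/2 = -(4 + m)/2 = -2 - m/2)
Z = -50/3 (Z = -4 + (-9*3 - 11)/3 = -4 + (-27 - 11)/3 = -4 + (⅓)*(-38) = -4 - 38/3 = -50/3 ≈ -16.667)
Z + P(8)*(-357) = -50/3 + (-2 - ½*8)*(-357) = -50/3 + (-2 - 4)*(-357) = -50/3 - 6*(-357) = -50/3 + 2142 = 6376/3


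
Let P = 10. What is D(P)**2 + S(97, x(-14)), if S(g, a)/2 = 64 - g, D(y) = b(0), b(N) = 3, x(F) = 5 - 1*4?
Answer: -57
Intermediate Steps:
x(F) = 1 (x(F) = 5 - 4 = 1)
D(y) = 3
S(g, a) = 128 - 2*g (S(g, a) = 2*(64 - g) = 128 - 2*g)
D(P)**2 + S(97, x(-14)) = 3**2 + (128 - 2*97) = 9 + (128 - 194) = 9 - 66 = -57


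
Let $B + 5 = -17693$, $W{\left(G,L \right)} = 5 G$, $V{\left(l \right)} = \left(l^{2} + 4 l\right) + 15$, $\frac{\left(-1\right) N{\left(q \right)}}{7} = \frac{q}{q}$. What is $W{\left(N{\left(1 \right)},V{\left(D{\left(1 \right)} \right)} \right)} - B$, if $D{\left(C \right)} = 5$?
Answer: $17663$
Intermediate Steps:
$N{\left(q \right)} = -7$ ($N{\left(q \right)} = - 7 \frac{q}{q} = \left(-7\right) 1 = -7$)
$V{\left(l \right)} = 15 + l^{2} + 4 l$
$B = -17698$ ($B = -5 - 17693 = -17698$)
$W{\left(N{\left(1 \right)},V{\left(D{\left(1 \right)} \right)} \right)} - B = 5 \left(-7\right) - -17698 = -35 + 17698 = 17663$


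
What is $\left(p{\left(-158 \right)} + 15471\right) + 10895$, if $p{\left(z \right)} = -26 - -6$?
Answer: $26346$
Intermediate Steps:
$p{\left(z \right)} = -20$ ($p{\left(z \right)} = -26 + 6 = -20$)
$\left(p{\left(-158 \right)} + 15471\right) + 10895 = \left(-20 + 15471\right) + 10895 = 15451 + 10895 = 26346$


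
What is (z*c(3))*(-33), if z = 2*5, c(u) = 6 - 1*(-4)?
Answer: -3300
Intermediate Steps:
c(u) = 10 (c(u) = 6 + 4 = 10)
z = 10
(z*c(3))*(-33) = (10*10)*(-33) = 100*(-33) = -3300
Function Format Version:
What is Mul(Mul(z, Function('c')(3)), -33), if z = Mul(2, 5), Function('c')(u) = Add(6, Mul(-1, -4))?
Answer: -3300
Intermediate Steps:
Function('c')(u) = 10 (Function('c')(u) = Add(6, 4) = 10)
z = 10
Mul(Mul(z, Function('c')(3)), -33) = Mul(Mul(10, 10), -33) = Mul(100, -33) = -3300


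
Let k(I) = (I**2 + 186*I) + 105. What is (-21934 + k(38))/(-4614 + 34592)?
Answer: -13317/29978 ≈ -0.44423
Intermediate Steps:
k(I) = 105 + I**2 + 186*I
(-21934 + k(38))/(-4614 + 34592) = (-21934 + (105 + 38**2 + 186*38))/(-4614 + 34592) = (-21934 + (105 + 1444 + 7068))/29978 = (-21934 + 8617)*(1/29978) = -13317*1/29978 = -13317/29978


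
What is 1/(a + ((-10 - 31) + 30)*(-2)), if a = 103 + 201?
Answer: 1/326 ≈ 0.0030675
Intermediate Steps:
a = 304
1/(a + ((-10 - 31) + 30)*(-2)) = 1/(304 + ((-10 - 31) + 30)*(-2)) = 1/(304 + (-41 + 30)*(-2)) = 1/(304 - 11*(-2)) = 1/(304 + 22) = 1/326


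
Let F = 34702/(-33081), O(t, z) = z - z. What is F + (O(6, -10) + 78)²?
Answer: 201230102/33081 ≈ 6083.0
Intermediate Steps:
O(t, z) = 0
F = -34702/33081 (F = 34702*(-1/33081) = -34702/33081 ≈ -1.0490)
F + (O(6, -10) + 78)² = -34702/33081 + (0 + 78)² = -34702/33081 + 78² = -34702/33081 + 6084 = 201230102/33081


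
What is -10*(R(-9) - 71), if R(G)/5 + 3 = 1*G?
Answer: 1310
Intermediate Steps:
R(G) = -15 + 5*G (R(G) = -15 + 5*(1*G) = -15 + 5*G)
-10*(R(-9) - 71) = -10*((-15 + 5*(-9)) - 71) = -10*((-15 - 45) - 71) = -10*(-60 - 71) = -10*(-131) = 1310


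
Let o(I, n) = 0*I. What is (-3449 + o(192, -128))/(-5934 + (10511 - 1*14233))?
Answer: 3449/9656 ≈ 0.35719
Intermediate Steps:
o(I, n) = 0
(-3449 + o(192, -128))/(-5934 + (10511 - 1*14233)) = (-3449 + 0)/(-5934 + (10511 - 1*14233)) = -3449/(-5934 + (10511 - 14233)) = -3449/(-5934 - 3722) = -3449/(-9656) = -3449*(-1/9656) = 3449/9656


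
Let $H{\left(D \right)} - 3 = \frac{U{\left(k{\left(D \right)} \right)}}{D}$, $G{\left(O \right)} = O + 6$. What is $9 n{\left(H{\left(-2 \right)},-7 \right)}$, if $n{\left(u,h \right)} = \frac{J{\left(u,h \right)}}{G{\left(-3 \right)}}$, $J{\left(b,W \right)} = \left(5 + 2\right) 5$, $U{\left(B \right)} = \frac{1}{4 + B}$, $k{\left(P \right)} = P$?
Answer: $105$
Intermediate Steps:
$J{\left(b,W \right)} = 35$ ($J{\left(b,W \right)} = 7 \cdot 5 = 35$)
$G{\left(O \right)} = 6 + O$
$H{\left(D \right)} = 3 + \frac{1}{D \left(4 + D\right)}$ ($H{\left(D \right)} = 3 + \frac{1}{\left(4 + D\right) D} = 3 + \frac{1}{D \left(4 + D\right)}$)
$n{\left(u,h \right)} = \frac{35}{3}$ ($n{\left(u,h \right)} = \frac{35}{6 - 3} = \frac{35}{3}$)
$9 n{\left(H{\left(-2 \right)},-7 \right)} = 9 \cdot \frac{35}{3} = 105$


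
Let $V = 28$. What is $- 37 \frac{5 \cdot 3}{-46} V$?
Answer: $\frac{7770}{23} \approx 337.83$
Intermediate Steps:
$- 37 \frac{5 \cdot 3}{-46} V = - 37 \frac{5 \cdot 3}{-46} \cdot 28 = - 37 \cdot 15 \left(- \frac{1}{46}\right) 28 = \left(-37\right) \left(- \frac{15}{46}\right) 28 = \frac{555}{46} \cdot 28 = \frac{7770}{23}$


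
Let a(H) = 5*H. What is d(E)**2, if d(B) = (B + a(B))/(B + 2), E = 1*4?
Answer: 16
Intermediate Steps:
E = 4
d(B) = 6*B/(2 + B) (d(B) = (B + 5*B)/(B + 2) = (6*B)/(2 + B) = 6*B/(2 + B))
d(E)**2 = (6*4/(2 + 4))**2 = (6*4/6)**2 = (6*4*(1/6))**2 = 4**2 = 16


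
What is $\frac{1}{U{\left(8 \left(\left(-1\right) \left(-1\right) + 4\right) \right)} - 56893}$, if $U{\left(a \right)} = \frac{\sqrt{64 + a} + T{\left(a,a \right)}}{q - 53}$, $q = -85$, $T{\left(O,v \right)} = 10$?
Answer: $- \frac{135433959}{7705254043429} + \frac{69 \sqrt{26}}{15410508086858} \approx -1.7577 \cdot 10^{-5}$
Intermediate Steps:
$U{\left(a \right)} = - \frac{5}{69} - \frac{\sqrt{64 + a}}{138}$ ($U{\left(a \right)} = \frac{\sqrt{64 + a} + 10}{-85 - 53} = \frac{10 + \sqrt{64 + a}}{-138} = \left(10 + \sqrt{64 + a}\right) \left(- \frac{1}{138}\right) = - \frac{5}{69} - \frac{\sqrt{64 + a}}{138}$)
$\frac{1}{U{\left(8 \left(\left(-1\right) \left(-1\right) + 4\right) \right)} - 56893} = \frac{1}{\left(- \frac{5}{69} - \frac{\sqrt{64 + 8 \left(\left(-1\right) \left(-1\right) + 4\right)}}{138}\right) - 56893} = \frac{1}{\left(- \frac{5}{69} - \frac{\sqrt{64 + 8 \left(1 + 4\right)}}{138}\right) - 56893} = \frac{1}{\left(- \frac{5}{69} - \frac{\sqrt{64 + 8 \cdot 5}}{138}\right) - 56893} = \frac{1}{\left(- \frac{5}{69} - \frac{\sqrt{64 + 40}}{138}\right) - 56893} = \frac{1}{\left(- \frac{5}{69} - \frac{\sqrt{104}}{138}\right) - 56893} = \frac{1}{\left(- \frac{5}{69} - \frac{2 \sqrt{26}}{138}\right) - 56893} = \frac{1}{\left(- \frac{5}{69} - \frac{\sqrt{26}}{69}\right) - 56893} = \frac{1}{- \frac{3925622}{69} - \frac{\sqrt{26}}{69}}$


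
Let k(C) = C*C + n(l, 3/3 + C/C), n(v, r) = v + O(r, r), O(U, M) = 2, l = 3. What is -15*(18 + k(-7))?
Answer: -1080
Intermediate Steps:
n(v, r) = 2 + v (n(v, r) = v + 2 = 2 + v)
k(C) = 5 + C² (k(C) = C*C + (2 + 3) = C² + 5 = 5 + C²)
-15*(18 + k(-7)) = -15*(18 + (5 + (-7)²)) = -15*(18 + (5 + 49)) = -15*(18 + 54) = -15*72 = -1080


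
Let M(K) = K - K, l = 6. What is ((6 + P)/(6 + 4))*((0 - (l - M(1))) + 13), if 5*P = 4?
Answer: 119/25 ≈ 4.7600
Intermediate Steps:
M(K) = 0
P = ⅘ (P = (⅕)*4 = ⅘ ≈ 0.80000)
((6 + P)/(6 + 4))*((0 - (l - M(1))) + 13) = ((6 + ⅘)/(6 + 4))*((0 - (6 - 1*0)) + 13) = ((34/5)/10)*((0 - (6 + 0)) + 13) = ((34/5)*(⅒))*((0 - 1*6) + 13) = 17*((0 - 6) + 13)/25 = 17*(-6 + 13)/25 = (17/25)*7 = 119/25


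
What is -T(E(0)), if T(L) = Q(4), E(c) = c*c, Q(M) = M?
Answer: -4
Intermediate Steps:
E(c) = c**2
T(L) = 4
-T(E(0)) = -1*4 = -4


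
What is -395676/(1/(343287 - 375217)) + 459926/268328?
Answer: 1695019212637483/134164 ≈ 1.2634e+10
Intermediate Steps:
-395676/(1/(343287 - 375217)) + 459926/268328 = -395676/(1/(-31930)) + 459926*(1/268328) = -395676/(-1/31930) + 229963/134164 = -395676*(-31930) + 229963/134164 = 12633934680 + 229963/134164 = 1695019212637483/134164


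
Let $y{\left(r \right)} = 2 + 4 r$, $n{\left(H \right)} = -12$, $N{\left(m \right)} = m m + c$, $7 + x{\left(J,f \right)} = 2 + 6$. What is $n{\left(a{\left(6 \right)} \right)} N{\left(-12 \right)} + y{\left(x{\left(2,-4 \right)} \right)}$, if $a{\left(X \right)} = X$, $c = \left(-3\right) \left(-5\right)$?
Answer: $-1902$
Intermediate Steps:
$c = 15$
$x{\left(J,f \right)} = 1$ ($x{\left(J,f \right)} = -7 + \left(2 + 6\right) = -7 + 8 = 1$)
$N{\left(m \right)} = 15 + m^{2}$ ($N{\left(m \right)} = m m + 15 = m^{2} + 15 = 15 + m^{2}$)
$n{\left(a{\left(6 \right)} \right)} N{\left(-12 \right)} + y{\left(x{\left(2,-4 \right)} \right)} = - 12 \left(15 + \left(-12\right)^{2}\right) + \left(2 + 4 \cdot 1\right) = - 12 \left(15 + 144\right) + \left(2 + 4\right) = \left(-12\right) 159 + 6 = -1908 + 6 = -1902$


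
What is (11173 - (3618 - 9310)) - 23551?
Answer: -6686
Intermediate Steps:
(11173 - (3618 - 9310)) - 23551 = (11173 - 1*(-5692)) - 23551 = (11173 + 5692) - 23551 = 16865 - 23551 = -6686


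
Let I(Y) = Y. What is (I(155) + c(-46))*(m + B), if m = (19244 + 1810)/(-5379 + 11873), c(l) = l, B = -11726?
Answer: -4148953655/3247 ≈ -1.2778e+6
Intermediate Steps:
m = 10527/3247 (m = 21054/6494 = 21054*(1/6494) = 10527/3247 ≈ 3.2421)
(I(155) + c(-46))*(m + B) = (155 - 46)*(10527/3247 - 11726) = 109*(-38063795/3247) = -4148953655/3247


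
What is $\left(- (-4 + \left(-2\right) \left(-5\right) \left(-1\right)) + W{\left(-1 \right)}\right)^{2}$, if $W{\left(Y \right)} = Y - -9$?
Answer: $484$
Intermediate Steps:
$W{\left(Y \right)} = 9 + Y$ ($W{\left(Y \right)} = Y + 9 = 9 + Y$)
$\left(- (-4 + \left(-2\right) \left(-5\right) \left(-1\right)) + W{\left(-1 \right)}\right)^{2} = \left(- (-4 + \left(-2\right) \left(-5\right) \left(-1\right)) + \left(9 - 1\right)\right)^{2} = \left(- (-4 + 10 \left(-1\right)) + 8\right)^{2} = \left(- (-4 - 10) + 8\right)^{2} = \left(\left(-1\right) \left(-14\right) + 8\right)^{2} = \left(14 + 8\right)^{2} = 22^{2} = 484$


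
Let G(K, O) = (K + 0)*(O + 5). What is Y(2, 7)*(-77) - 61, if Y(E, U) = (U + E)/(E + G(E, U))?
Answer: -2279/26 ≈ -87.654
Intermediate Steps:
G(K, O) = K*(5 + O)
Y(E, U) = (E + U)/(E + E*(5 + U)) (Y(E, U) = (U + E)/(E + E*(5 + U)) = (E + U)/(E + E*(5 + U)))
Y(2, 7)*(-77) - 61 = ((2 + 7)/(2*(6 + 7)))*(-77) - 61 = ((½)*9/13)*(-77) - 61 = ((½)*(1/13)*9)*(-77) - 61 = (9/26)*(-77) - 61 = -693/26 - 61 = -2279/26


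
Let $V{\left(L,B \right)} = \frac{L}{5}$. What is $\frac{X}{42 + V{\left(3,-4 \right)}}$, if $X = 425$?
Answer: $\frac{2125}{213} \approx 9.9765$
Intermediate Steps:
$V{\left(L,B \right)} = \frac{L}{5}$ ($V{\left(L,B \right)} = L \frac{1}{5} = \frac{L}{5}$)
$\frac{X}{42 + V{\left(3,-4 \right)}} = \frac{1}{42 + \frac{1}{5} \cdot 3} \cdot 425 = \frac{1}{42 + \frac{3}{5}} \cdot 425 = \frac{1}{\frac{213}{5}} \cdot 425 = \frac{5}{213} \cdot 425 = \frac{2125}{213}$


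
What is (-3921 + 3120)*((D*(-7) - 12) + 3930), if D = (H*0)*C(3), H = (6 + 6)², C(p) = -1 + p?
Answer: -3138318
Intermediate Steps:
H = 144 (H = 12² = 144)
D = 0 (D = (144*0)*(-1 + 3) = 0*2 = 0)
(-3921 + 3120)*((D*(-7) - 12) + 3930) = (-3921 + 3120)*((0*(-7) - 12) + 3930) = -801*((0 - 12) + 3930) = -801*(-12 + 3930) = -801*3918 = -3138318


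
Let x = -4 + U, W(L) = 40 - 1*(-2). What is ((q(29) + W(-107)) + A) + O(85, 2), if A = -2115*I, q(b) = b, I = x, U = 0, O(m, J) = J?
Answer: 8533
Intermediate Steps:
W(L) = 42 (W(L) = 40 + 2 = 42)
x = -4 (x = -4 + 0 = -4)
I = -4
A = 8460 (A = -2115*(-4) = 8460)
((q(29) + W(-107)) + A) + O(85, 2) = ((29 + 42) + 8460) + 2 = (71 + 8460) + 2 = 8531 + 2 = 8533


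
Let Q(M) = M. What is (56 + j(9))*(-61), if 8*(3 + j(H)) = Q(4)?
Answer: -6527/2 ≈ -3263.5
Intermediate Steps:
j(H) = -5/2 (j(H) = -3 + (1/8)*4 = -3 + 1/2 = -5/2)
(56 + j(9))*(-61) = (56 - 5/2)*(-61) = (107/2)*(-61) = -6527/2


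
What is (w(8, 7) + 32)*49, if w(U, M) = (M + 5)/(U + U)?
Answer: 6419/4 ≈ 1604.8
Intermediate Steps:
w(U, M) = (5 + M)/(2*U) (w(U, M) = (5 + M)/((2*U)) = (5 + M)*(1/(2*U)) = (5 + M)/(2*U))
(w(8, 7) + 32)*49 = ((½)*(5 + 7)/8 + 32)*49 = ((½)*(⅛)*12 + 32)*49 = (¾ + 32)*49 = (131/4)*49 = 6419/4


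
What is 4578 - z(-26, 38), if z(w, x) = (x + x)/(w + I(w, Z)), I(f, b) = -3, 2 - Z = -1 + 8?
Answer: 132838/29 ≈ 4580.6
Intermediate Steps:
Z = -5 (Z = 2 - (-1 + 8) = 2 - 1*7 = 2 - 7 = -5)
z(w, x) = 2*x/(-3 + w) (z(w, x) = (x + x)/(w - 3) = (2*x)/(-3 + w) = 2*x/(-3 + w))
4578 - z(-26, 38) = 4578 - 2*38/(-3 - 26) = 4578 - 2*38/(-29) = 4578 - 2*38*(-1)/29 = 4578 - 1*(-76/29) = 4578 + 76/29 = 132838/29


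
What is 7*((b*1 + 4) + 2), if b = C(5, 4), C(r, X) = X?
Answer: 70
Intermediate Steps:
b = 4
7*((b*1 + 4) + 2) = 7*((4*1 + 4) + 2) = 7*((4 + 4) + 2) = 7*(8 + 2) = 7*10 = 70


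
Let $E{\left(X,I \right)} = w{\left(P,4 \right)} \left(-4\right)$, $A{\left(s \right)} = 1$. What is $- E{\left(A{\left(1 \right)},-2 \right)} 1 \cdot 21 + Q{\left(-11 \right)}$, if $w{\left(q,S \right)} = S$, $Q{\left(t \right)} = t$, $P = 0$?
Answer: $325$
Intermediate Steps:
$E{\left(X,I \right)} = -16$ ($E{\left(X,I \right)} = 4 \left(-4\right) = -16$)
$- E{\left(A{\left(1 \right)},-2 \right)} 1 \cdot 21 + Q{\left(-11 \right)} = \left(-1\right) \left(-16\right) 1 \cdot 21 - 11 = 16 \cdot 1 \cdot 21 - 11 = 16 \cdot 21 - 11 = 336 - 11 = 325$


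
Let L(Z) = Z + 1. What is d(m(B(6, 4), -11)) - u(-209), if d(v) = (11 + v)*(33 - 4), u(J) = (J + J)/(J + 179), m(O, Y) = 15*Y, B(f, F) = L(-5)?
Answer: -67199/15 ≈ -4479.9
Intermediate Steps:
L(Z) = 1 + Z
B(f, F) = -4 (B(f, F) = 1 - 5 = -4)
u(J) = 2*J/(179 + J) (u(J) = (2*J)/(179 + J) = 2*J/(179 + J))
d(v) = 319 + 29*v (d(v) = (11 + v)*29 = 319 + 29*v)
d(m(B(6, 4), -11)) - u(-209) = (319 + 29*(15*(-11))) - 2*(-209)/(179 - 209) = (319 + 29*(-165)) - 2*(-209)/(-30) = (319 - 4785) - 2*(-209)*(-1)/30 = -4466 - 1*209/15 = -4466 - 209/15 = -67199/15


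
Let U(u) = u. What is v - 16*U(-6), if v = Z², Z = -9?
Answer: 177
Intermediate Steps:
v = 81 (v = (-9)² = 81)
v - 16*U(-6) = 81 - 16*(-6) = 81 + 96 = 177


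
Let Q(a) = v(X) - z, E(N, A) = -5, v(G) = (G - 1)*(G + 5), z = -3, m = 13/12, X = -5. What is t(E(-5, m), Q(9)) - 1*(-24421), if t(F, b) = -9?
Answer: 24412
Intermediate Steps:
m = 13/12 (m = 13*(1/12) = 13/12 ≈ 1.0833)
v(G) = (-1 + G)*(5 + G)
Q(a) = 3 (Q(a) = (-5 + (-5)² + 4*(-5)) - 1*(-3) = (-5 + 25 - 20) + 3 = 0 + 3 = 3)
t(E(-5, m), Q(9)) - 1*(-24421) = -9 - 1*(-24421) = -9 + 24421 = 24412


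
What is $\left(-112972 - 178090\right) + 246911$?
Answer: $-44151$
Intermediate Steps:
$\left(-112972 - 178090\right) + 246911 = -291062 + 246911 = -44151$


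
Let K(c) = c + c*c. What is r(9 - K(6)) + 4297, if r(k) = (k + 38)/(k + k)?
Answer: 283597/66 ≈ 4296.9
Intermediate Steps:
K(c) = c + c**2
r(k) = (38 + k)/(2*k) (r(k) = (38 + k)/((2*k)) = (38 + k)*(1/(2*k)) = (38 + k)/(2*k))
r(9 - K(6)) + 4297 = (38 + (9 - 6*(1 + 6)))/(2*(9 - 6*(1 + 6))) + 4297 = (38 + (9 - 6*7))/(2*(9 - 6*7)) + 4297 = (38 + (9 - 1*42))/(2*(9 - 1*42)) + 4297 = (38 + (9 - 42))/(2*(9 - 42)) + 4297 = (1/2)*(38 - 33)/(-33) + 4297 = (1/2)*(-1/33)*5 + 4297 = -5/66 + 4297 = 283597/66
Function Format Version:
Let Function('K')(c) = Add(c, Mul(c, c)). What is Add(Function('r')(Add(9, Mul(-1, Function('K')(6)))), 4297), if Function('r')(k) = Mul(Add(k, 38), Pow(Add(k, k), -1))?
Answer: Rational(283597, 66) ≈ 4296.9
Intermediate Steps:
Function('K')(c) = Add(c, Pow(c, 2))
Function('r')(k) = Mul(Rational(1, 2), Pow(k, -1), Add(38, k)) (Function('r')(k) = Mul(Add(38, k), Pow(Mul(2, k), -1)) = Mul(Add(38, k), Mul(Rational(1, 2), Pow(k, -1))) = Mul(Rational(1, 2), Pow(k, -1), Add(38, k)))
Add(Function('r')(Add(9, Mul(-1, Function('K')(6)))), 4297) = Add(Mul(Rational(1, 2), Pow(Add(9, Mul(-1, Mul(6, Add(1, 6)))), -1), Add(38, Add(9, Mul(-1, Mul(6, Add(1, 6)))))), 4297) = Add(Mul(Rational(1, 2), Pow(Add(9, Mul(-1, Mul(6, 7))), -1), Add(38, Add(9, Mul(-1, Mul(6, 7))))), 4297) = Add(Mul(Rational(1, 2), Pow(Add(9, Mul(-1, 42)), -1), Add(38, Add(9, Mul(-1, 42)))), 4297) = Add(Mul(Rational(1, 2), Pow(Add(9, -42), -1), Add(38, Add(9, -42))), 4297) = Add(Mul(Rational(1, 2), Pow(-33, -1), Add(38, -33)), 4297) = Add(Mul(Rational(1, 2), Rational(-1, 33), 5), 4297) = Add(Rational(-5, 66), 4297) = Rational(283597, 66)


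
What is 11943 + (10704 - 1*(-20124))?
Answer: 42771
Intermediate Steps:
11943 + (10704 - 1*(-20124)) = 11943 + (10704 + 20124) = 11943 + 30828 = 42771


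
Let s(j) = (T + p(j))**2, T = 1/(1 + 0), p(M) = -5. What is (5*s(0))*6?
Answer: 480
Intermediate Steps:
T = 1 (T = 1/1 = 1)
s(j) = 16 (s(j) = (1 - 5)**2 = (-4)**2 = 16)
(5*s(0))*6 = (5*16)*6 = 80*6 = 480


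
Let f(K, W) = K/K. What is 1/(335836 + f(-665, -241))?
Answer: 1/335837 ≈ 2.9776e-6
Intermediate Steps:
f(K, W) = 1
1/(335836 + f(-665, -241)) = 1/(335836 + 1) = 1/335837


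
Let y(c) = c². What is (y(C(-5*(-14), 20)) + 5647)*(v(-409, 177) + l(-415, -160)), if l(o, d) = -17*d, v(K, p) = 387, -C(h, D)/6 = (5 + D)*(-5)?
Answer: 1765232729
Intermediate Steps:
C(h, D) = 150 + 30*D (C(h, D) = -6*(5 + D)*(-5) = -6*(-25 - 5*D) = 150 + 30*D)
(y(C(-5*(-14), 20)) + 5647)*(v(-409, 177) + l(-415, -160)) = ((150 + 30*20)² + 5647)*(387 - 17*(-160)) = ((150 + 600)² + 5647)*(387 + 2720) = (750² + 5647)*3107 = (562500 + 5647)*3107 = 568147*3107 = 1765232729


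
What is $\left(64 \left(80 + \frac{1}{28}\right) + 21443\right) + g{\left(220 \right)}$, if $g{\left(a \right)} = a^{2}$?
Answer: $\frac{524757}{7} \approx 74965.0$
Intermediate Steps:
$\left(64 \left(80 + \frac{1}{28}\right) + 21443\right) + g{\left(220 \right)} = \left(64 \left(80 + \frac{1}{28}\right) + 21443\right) + 220^{2} = \left(64 \left(80 + \frac{1}{28}\right) + 21443\right) + 48400 = \left(64 \cdot \frac{2241}{28} + 21443\right) + 48400 = \left(\frac{35856}{7} + 21443\right) + 48400 = \frac{185957}{7} + 48400 = \frac{524757}{7}$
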